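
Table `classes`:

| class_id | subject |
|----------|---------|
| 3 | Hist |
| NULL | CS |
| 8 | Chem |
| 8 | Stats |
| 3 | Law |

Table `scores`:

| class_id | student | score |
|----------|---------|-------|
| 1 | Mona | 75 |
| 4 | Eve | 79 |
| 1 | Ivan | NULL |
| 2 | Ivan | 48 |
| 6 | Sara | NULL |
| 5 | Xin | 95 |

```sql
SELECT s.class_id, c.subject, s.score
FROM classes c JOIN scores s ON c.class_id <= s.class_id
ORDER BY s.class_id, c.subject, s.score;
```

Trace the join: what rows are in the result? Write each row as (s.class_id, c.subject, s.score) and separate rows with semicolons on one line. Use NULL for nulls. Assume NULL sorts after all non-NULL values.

(4, Hist, 79); (4, Law, 79); (5, Hist, 95); (5, Law, 95); (6, Hist, NULL); (6, Law, NULL)

INNER JOIN keeps only pairs where the ON condition holds.
Matching on c.class_id <= s.class_id. A NULL in a compared column never satisfies the condition.
Matched pairs: 6.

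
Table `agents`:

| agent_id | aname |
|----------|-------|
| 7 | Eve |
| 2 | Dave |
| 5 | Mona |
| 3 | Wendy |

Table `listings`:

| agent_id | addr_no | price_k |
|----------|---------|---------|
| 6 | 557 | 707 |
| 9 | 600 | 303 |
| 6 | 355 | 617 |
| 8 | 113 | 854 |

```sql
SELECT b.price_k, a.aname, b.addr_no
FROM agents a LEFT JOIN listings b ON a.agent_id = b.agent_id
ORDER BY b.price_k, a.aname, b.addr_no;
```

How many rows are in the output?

4

LEFT JOIN keeps every row from `agents`; unmatched rows get NULL for `listings`'s columns.
Matching on a.agent_id = b.agent_id.
- a (agent_id=7) has no partner → padded with NULL.
- a (agent_id=2) has no partner → padded with NULL.
- a (agent_id=5) has no partner → padded with NULL.
- a (agent_id=3) has no partner → padded with NULL.
Total: 0 matched + 4 padded = 4 rows.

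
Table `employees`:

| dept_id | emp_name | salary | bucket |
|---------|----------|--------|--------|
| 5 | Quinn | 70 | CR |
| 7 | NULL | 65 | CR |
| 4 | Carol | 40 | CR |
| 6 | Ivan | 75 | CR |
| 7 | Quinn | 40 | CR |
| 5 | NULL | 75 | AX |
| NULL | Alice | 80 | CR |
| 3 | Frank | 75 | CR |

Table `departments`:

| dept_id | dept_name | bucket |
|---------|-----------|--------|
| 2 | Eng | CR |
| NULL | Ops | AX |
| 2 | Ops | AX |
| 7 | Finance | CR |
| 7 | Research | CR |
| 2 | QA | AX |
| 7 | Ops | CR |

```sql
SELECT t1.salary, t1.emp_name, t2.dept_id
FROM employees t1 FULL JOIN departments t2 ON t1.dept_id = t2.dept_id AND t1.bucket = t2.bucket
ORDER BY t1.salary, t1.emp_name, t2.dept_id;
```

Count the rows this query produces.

16

FULL OUTER JOIN keeps every row from both sides; unmatched rows get NULL for the other side's columns.
Matching on t1.dept_id = t2.dept_id AND t1.bucket = t2.bucket. A NULL in a compared column never satisfies the condition.
Matched pairs: 6; unmatched t1 rows kept: 6; unmatched t2 rows kept: 4.
Total: 6 matched + 10 padded = 16 rows.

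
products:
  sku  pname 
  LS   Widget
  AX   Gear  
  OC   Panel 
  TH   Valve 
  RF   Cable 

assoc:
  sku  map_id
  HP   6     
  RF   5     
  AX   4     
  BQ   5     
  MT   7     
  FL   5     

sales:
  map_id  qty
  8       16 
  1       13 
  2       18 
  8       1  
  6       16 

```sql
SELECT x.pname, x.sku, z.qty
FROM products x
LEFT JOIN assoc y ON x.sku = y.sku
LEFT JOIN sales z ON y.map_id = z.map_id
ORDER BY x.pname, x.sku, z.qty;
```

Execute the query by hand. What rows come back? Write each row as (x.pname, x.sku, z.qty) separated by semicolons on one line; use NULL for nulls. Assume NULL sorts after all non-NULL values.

(Cable, RF, NULL); (Gear, AX, NULL); (Panel, OC, NULL); (Valve, TH, NULL); (Widget, LS, NULL)

Step 1 — x LEFT JOIN y on sku → 5 row(s).
Then LEFT JOIN `sales z` on map_id: each of those 5 rows is kept; rows whose y.map_id has no match in z get NULL for z's columns.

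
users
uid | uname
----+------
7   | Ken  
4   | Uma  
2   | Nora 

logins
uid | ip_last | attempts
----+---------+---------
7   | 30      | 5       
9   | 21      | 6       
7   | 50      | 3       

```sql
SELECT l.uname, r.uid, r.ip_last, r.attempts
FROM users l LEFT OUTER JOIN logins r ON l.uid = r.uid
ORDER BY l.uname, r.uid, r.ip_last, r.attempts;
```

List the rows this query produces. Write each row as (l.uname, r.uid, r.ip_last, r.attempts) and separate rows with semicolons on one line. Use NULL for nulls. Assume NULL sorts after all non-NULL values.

(Ken, 7, 30, 5); (Ken, 7, 50, 3); (Nora, NULL, NULL, NULL); (Uma, NULL, NULL, NULL)

LEFT JOIN keeps every row from `users`; unmatched rows get NULL for `logins`'s columns.
Matching on l.uid = r.uid.
- l[0] uid=7 → 2 match(es) in r → 2 row(s).
- l[1] uid=4 → no match; kept with NULLs on the r side.
- l[2] uid=2 → no match; kept with NULLs on the r side.
After projecting and ordering:
l.uname | r.uid | r.ip_last | r.attempts
Ken | 7 | 30 | 5
Ken | 7 | 50 | 3
Nora | NULL | NULL | NULL
Uma | NULL | NULL | NULL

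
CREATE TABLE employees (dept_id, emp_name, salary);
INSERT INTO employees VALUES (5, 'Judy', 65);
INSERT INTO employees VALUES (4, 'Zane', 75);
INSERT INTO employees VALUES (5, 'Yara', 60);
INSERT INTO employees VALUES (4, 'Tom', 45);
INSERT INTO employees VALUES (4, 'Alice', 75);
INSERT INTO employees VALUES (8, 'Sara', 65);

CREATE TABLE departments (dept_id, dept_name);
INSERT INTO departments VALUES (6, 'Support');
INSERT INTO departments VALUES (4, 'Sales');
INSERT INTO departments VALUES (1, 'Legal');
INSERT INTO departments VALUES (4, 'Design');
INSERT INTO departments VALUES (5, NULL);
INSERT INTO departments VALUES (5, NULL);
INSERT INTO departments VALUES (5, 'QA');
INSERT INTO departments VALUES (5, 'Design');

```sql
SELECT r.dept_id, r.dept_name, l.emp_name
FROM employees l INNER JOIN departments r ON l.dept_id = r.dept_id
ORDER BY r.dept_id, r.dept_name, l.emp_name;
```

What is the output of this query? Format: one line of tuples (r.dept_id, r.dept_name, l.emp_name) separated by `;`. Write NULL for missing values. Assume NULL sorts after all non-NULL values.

INNER JOIN keeps only pairs where the ON condition holds.
Matching on l.dept_id = r.dept_id.
- l[0] dept_id=5 → 4 match(es) in r → 4 row(s).
- l[1] dept_id=4 → 2 match(es) in r → 2 row(s).
- l[2] dept_id=5 → 4 match(es) in r → 4 row(s).
- l[3] dept_id=4 → 2 match(es) in r → 2 row(s).
- l[4] dept_id=4 → 2 match(es) in r → 2 row(s).
- l[5] dept_id=8 → no match; dropped.

(4, Design, Alice); (4, Design, Tom); (4, Design, Zane); (4, Sales, Alice); (4, Sales, Tom); (4, Sales, Zane); (5, Design, Judy); (5, Design, Yara); (5, QA, Judy); (5, QA, Yara); (5, NULL, Judy); (5, NULL, Judy); (5, NULL, Yara); (5, NULL, Yara)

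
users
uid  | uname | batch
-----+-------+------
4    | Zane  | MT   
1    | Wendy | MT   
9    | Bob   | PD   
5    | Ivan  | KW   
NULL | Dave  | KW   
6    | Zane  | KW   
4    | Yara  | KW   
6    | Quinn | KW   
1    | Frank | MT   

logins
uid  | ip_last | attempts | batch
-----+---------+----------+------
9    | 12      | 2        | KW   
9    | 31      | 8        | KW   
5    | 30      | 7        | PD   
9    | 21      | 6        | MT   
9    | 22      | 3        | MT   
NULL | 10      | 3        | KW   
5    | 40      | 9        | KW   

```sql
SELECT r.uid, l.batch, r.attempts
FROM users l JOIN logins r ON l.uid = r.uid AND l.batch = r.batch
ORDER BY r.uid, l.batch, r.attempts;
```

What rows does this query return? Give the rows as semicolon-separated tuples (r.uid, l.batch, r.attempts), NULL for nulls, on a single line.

(5, KW, 9)

INNER JOIN keeps only pairs where the ON condition holds.
Matching on l.uid = r.uid AND l.batch = r.batch. A NULL in a compared column never satisfies the condition.
Matched pairs: 1.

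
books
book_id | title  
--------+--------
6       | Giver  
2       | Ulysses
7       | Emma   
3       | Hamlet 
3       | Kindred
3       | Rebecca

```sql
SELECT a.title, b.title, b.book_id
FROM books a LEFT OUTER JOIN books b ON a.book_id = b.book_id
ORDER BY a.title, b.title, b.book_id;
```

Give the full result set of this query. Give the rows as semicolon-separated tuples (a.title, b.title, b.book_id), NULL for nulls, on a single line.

(Emma, Emma, 7); (Giver, Giver, 6); (Hamlet, Hamlet, 3); (Hamlet, Kindred, 3); (Hamlet, Rebecca, 3); (Kindred, Hamlet, 3); (Kindred, Kindred, 3); (Kindred, Rebecca, 3); (Rebecca, Hamlet, 3); (Rebecca, Kindred, 3); (Rebecca, Rebecca, 3); (Ulysses, Ulysses, 2)

LEFT JOIN keeps every row from `books a`; unmatched rows get NULL for `books b`'s columns.
Matching on a.book_id = b.book_id.
Matched pairs: 12; unmatched a rows kept: 0.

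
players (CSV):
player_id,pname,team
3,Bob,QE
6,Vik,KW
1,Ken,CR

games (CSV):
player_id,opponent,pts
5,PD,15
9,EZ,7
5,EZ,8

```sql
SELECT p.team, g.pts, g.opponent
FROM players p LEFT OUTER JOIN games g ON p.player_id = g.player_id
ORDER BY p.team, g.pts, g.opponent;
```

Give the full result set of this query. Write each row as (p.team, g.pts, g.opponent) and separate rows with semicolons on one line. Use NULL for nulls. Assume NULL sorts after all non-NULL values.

(CR, NULL, NULL); (KW, NULL, NULL); (QE, NULL, NULL)

LEFT JOIN keeps every row from `players`; unmatched rows get NULL for `games`'s columns.
Matching on p.player_id = g.player_id.
- p[0] player_id=3 → no match; kept with NULLs on the g side.
- p[1] player_id=6 → no match; kept with NULLs on the g side.
- p[2] player_id=1 → no match; kept with NULLs on the g side.
After projecting and ordering:
p.team | g.pts | g.opponent
CR | NULL | NULL
KW | NULL | NULL
QE | NULL | NULL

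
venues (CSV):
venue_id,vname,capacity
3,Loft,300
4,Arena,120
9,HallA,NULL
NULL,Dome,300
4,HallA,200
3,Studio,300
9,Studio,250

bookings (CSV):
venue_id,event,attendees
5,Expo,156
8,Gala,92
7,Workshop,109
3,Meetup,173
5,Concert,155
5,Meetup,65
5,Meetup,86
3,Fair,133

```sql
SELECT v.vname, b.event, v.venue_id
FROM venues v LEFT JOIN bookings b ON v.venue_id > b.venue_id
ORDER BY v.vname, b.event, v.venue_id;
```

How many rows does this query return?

LEFT JOIN keeps every row from `venues`; unmatched rows get NULL for `bookings`'s columns.
Matching on v.venue_id > b.venue_id. A NULL in a compared column never satisfies the condition.
- v row (venue_id=3): no match → kept, b columns NULL.
- v row (venue_id=4): matches 2 b row(s) → 2 output row(s).
- v row (venue_id=9): matches 8 b row(s) → 8 output row(s).
- v row (venue_id=NULL): no match → kept, b columns NULL.
- v row (venue_id=4): matches 2 b row(s) → 2 output row(s).
- v row (venue_id=3): no match → kept, b columns NULL.
- v row (venue_id=9): matches 8 b row(s) → 8 output row(s).
Total: 20 matched + 3 padded = 23 rows.

23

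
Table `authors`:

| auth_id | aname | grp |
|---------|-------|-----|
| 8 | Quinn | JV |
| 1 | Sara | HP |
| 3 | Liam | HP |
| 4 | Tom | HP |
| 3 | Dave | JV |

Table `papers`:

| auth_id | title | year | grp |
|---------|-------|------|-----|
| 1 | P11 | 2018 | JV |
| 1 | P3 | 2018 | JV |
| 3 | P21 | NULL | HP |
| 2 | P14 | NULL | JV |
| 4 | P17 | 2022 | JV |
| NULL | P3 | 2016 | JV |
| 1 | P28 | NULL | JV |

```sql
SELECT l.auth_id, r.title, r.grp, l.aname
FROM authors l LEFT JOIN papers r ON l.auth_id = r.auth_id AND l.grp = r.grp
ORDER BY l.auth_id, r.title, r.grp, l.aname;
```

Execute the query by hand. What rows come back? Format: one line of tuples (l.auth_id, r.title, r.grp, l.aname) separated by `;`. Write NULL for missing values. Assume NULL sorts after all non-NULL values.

LEFT JOIN keeps every row from `authors`; unmatched rows get NULL for `papers`'s columns.
Matching on l.auth_id = r.auth_id AND l.grp = r.grp. A NULL in a compared column never satisfies the condition.
Matched pairs: 1; unmatched l rows kept: 4.

(1, NULL, NULL, Sara); (3, P21, HP, Liam); (3, NULL, NULL, Dave); (4, NULL, NULL, Tom); (8, NULL, NULL, Quinn)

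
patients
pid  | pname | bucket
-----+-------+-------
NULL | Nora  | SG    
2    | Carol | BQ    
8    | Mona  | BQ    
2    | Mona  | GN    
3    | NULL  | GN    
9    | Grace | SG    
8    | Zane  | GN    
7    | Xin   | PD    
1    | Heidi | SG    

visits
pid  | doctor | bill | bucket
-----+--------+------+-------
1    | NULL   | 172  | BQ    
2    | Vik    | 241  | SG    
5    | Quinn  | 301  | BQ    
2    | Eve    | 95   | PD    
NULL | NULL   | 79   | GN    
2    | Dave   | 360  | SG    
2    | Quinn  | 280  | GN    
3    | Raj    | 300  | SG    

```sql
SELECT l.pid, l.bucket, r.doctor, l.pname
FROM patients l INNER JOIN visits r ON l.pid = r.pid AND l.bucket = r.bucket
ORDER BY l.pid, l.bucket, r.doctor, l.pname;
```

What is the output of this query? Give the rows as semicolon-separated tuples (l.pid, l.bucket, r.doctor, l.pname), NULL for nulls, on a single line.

(2, GN, Quinn, Mona)

INNER JOIN keeps only pairs where the ON condition holds.
Matching on l.pid = r.pid AND l.bucket = r.bucket. A NULL in a compared column never satisfies the condition.
- l[0] pid=NULL, bucket=SG → no match; dropped.
- l[1] pid=2, bucket=BQ → no match; dropped.
- l[2] pid=8, bucket=BQ → no match; dropped.
- l[3] pid=2, bucket=GN → 1 match(es) in r → 1 row(s).
- l[4] pid=3, bucket=GN → no match; dropped.
- l[5] pid=9, bucket=SG → no match; dropped.
- l[6] pid=8, bucket=GN → no match; dropped.
- l[7] pid=7, bucket=PD → no match; dropped.
- l[8] pid=1, bucket=SG → no match; dropped.
After projecting and ordering:
l.pid | l.bucket | r.doctor | l.pname
2 | GN | Quinn | Mona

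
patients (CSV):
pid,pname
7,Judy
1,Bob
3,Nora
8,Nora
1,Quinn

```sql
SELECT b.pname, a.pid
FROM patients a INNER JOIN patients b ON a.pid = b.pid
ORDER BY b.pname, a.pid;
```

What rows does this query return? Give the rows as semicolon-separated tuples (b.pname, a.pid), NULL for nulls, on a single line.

INNER JOIN keeps only pairs where the ON condition holds.
Matching on a.pid = b.pid.
- a row (pid=7): matches 1 b row(s) → 1 output row(s).
- a row (pid=1): matches 2 b row(s) → 2 output row(s).
- a row (pid=3): matches 1 b row(s) → 1 output row(s).
- a row (pid=8): matches 1 b row(s) → 1 output row(s).
- a row (pid=1): matches 2 b row(s) → 2 output row(s).
After projecting and ordering:
b.pname | a.pid
Bob | 1
Bob | 1
Judy | 7
Nora | 3
Nora | 8
Quinn | 1
Quinn | 1

(Bob, 1); (Bob, 1); (Judy, 7); (Nora, 3); (Nora, 8); (Quinn, 1); (Quinn, 1)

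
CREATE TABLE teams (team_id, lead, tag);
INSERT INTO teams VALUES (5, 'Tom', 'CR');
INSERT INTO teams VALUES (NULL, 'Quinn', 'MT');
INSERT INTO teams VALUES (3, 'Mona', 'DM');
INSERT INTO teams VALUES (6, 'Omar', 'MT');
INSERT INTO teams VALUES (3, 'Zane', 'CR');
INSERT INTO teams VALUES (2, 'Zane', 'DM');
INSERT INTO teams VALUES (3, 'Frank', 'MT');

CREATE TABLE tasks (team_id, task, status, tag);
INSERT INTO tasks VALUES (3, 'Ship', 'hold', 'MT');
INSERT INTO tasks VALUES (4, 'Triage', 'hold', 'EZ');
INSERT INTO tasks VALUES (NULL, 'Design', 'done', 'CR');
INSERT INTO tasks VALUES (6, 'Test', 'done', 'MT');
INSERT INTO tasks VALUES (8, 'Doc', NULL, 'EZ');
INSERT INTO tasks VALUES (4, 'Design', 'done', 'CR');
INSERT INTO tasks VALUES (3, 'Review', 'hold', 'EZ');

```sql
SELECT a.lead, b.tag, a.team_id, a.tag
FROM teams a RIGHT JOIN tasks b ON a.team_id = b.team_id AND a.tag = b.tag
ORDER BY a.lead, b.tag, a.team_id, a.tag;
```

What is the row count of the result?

RIGHT JOIN keeps every row from `tasks`; unmatched rows get NULL for `teams`'s columns.
Matching on a.team_id = b.team_id AND a.tag = b.tag. A NULL in a compared column never satisfies the condition.
Matched pairs: 2; unmatched b rows kept: 5.
Total: 2 matched + 5 padded = 7 rows.

7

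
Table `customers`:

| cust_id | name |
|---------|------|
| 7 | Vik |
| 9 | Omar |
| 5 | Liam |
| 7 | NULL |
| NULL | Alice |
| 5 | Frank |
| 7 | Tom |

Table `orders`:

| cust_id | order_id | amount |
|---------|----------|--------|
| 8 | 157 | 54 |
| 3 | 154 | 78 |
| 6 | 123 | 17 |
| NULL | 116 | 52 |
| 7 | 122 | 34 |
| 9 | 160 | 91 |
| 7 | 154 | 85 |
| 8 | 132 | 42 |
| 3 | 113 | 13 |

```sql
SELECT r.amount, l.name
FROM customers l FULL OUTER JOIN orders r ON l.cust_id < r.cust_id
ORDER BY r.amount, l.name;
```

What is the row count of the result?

FULL OUTER JOIN keeps every row from both sides; unmatched rows get NULL for the other side's columns.
Matching on l.cust_id < r.cust_id. A NULL in a compared column never satisfies the condition.
- l row (cust_id=7): matches 3 r row(s) → 3 output row(s).
- l row (cust_id=9): no match → kept, r columns NULL.
- l row (cust_id=5): matches 6 r row(s) → 6 output row(s).
- l row (cust_id=7): matches 3 r row(s) → 3 output row(s).
- l row (cust_id=NULL): no match → kept, r columns NULL.
- l row (cust_id=5): matches 6 r row(s) → 6 output row(s).
- l row (cust_id=7): matches 3 r row(s) → 3 output row(s).
- 3 r row(s) had no l match → kept, l columns NULL.
Total: 21 matched + 5 padded = 26 rows.

26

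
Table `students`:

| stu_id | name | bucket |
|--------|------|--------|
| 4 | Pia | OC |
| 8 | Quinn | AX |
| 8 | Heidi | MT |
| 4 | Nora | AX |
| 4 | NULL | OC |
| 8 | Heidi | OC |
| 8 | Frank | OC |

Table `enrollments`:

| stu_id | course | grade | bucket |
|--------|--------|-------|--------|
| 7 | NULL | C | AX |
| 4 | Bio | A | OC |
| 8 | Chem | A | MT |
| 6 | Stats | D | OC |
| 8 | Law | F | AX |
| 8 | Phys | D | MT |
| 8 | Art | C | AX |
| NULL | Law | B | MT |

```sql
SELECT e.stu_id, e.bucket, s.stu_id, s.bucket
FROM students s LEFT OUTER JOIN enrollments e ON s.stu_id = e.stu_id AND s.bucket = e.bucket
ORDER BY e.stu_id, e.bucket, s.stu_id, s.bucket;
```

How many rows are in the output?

9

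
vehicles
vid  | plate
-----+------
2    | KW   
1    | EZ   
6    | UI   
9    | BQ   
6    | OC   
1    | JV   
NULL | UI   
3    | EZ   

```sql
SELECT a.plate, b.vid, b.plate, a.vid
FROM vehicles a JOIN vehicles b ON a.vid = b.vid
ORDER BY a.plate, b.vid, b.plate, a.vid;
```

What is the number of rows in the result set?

INNER JOIN keeps only pairs where the ON condition holds.
Matching on a.vid = b.vid. A NULL in a compared column never satisfies the condition.
- a (vid=2) pairs with 1 row(s) of b.
- a (vid=1) pairs with 2 row(s) of b.
- a (vid=6) pairs with 2 row(s) of b.
- a (vid=9) pairs with 1 row(s) of b.
- a (vid=6) pairs with 2 row(s) of b.
- a (vid=1) pairs with 2 row(s) of b.
- a (vid=NULL) has no partner → excluded.
- a (vid=3) pairs with 1 row(s) of b.
Total: 11 rows.

11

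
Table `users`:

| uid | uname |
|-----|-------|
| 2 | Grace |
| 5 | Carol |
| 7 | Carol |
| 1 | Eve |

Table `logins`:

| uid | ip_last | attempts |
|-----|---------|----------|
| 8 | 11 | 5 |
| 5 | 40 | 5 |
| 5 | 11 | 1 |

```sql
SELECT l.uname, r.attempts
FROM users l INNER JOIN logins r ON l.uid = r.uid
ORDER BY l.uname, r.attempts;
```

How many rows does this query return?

INNER JOIN keeps only pairs where the ON condition holds.
Matching on l.uid = r.uid.
- l row (uid=2): no match → dropped.
- l row (uid=5): matches 2 r row(s) → 2 output row(s).
- l row (uid=7): no match → dropped.
- l row (uid=1): no match → dropped.
Total: 2 rows.

2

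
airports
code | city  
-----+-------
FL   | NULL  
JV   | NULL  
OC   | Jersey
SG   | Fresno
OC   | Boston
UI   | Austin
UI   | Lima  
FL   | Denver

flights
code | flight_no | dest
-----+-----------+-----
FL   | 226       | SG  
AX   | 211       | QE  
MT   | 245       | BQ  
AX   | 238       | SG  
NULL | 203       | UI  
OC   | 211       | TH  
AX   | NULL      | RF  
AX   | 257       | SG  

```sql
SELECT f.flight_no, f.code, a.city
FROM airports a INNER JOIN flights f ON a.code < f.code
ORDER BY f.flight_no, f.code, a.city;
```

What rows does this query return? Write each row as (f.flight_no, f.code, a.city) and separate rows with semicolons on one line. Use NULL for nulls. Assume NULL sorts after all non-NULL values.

(211, OC, Denver); (211, OC, NULL); (211, OC, NULL); (245, MT, Denver); (245, MT, NULL); (245, MT, NULL)

INNER JOIN keeps only pairs where the ON condition holds.
Matching on a.code < f.code. A NULL in a compared column never satisfies the condition.
- code=FL: 2 matching f row(s), so 2 row(s) emitted.
- code=JV: 2 matching f row(s), so 2 row(s) emitted.
- code=OC: no matching f row, dropped.
- code=SG: no matching f row, dropped.
- code=OC: no matching f row, dropped.
- code=UI: no matching f row, dropped.
- code=UI: no matching f row, dropped.
- code=FL: 2 matching f row(s), so 2 row(s) emitted.
After projecting and ordering:
f.flight_no | f.code | a.city
211 | OC | Denver
211 | OC | NULL
211 | OC | NULL
245 | MT | Denver
245 | MT | NULL
245 | MT | NULL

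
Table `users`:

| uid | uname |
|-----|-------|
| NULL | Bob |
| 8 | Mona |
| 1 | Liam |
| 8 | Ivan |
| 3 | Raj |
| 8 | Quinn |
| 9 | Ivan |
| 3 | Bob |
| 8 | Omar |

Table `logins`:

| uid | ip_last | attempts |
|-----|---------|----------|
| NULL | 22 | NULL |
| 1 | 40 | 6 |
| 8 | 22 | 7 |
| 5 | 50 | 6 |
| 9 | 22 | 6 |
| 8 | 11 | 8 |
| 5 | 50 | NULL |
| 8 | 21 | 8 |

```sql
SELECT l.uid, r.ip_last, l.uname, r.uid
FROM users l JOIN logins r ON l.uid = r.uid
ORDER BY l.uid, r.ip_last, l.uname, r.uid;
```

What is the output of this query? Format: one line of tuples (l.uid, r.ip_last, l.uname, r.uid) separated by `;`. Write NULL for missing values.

INNER JOIN keeps only pairs where the ON condition holds.
Matching on l.uid = r.uid. A NULL in a compared column never satisfies the condition.
Matched pairs: 14.

(1, 40, Liam, 1); (8, 11, Ivan, 8); (8, 11, Mona, 8); (8, 11, Omar, 8); (8, 11, Quinn, 8); (8, 21, Ivan, 8); (8, 21, Mona, 8); (8, 21, Omar, 8); (8, 21, Quinn, 8); (8, 22, Ivan, 8); (8, 22, Mona, 8); (8, 22, Omar, 8); (8, 22, Quinn, 8); (9, 22, Ivan, 9)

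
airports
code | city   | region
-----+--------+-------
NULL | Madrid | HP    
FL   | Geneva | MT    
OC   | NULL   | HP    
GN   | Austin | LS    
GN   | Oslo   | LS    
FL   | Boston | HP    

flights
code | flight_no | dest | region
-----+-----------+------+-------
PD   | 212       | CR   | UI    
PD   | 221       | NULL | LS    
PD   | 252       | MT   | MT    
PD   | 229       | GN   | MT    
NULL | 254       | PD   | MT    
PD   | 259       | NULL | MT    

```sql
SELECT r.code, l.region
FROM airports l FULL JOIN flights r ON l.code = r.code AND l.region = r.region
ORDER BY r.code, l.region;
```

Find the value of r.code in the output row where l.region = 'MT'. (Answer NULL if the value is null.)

NULL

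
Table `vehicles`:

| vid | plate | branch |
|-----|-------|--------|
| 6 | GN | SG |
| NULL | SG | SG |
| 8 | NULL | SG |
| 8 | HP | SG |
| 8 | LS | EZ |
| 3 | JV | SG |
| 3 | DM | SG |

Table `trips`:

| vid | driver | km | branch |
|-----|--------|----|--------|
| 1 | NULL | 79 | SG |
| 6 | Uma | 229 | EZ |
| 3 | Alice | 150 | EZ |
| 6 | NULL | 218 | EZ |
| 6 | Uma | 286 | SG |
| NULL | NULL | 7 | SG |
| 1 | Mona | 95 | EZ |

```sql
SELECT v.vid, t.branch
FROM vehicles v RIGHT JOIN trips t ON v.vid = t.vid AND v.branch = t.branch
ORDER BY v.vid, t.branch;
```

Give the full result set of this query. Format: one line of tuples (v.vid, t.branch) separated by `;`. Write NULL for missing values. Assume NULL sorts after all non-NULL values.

(6, SG); (NULL, EZ); (NULL, EZ); (NULL, EZ); (NULL, EZ); (NULL, SG); (NULL, SG)

RIGHT JOIN keeps every row from `trips`; unmatched rows get NULL for `vehicles`'s columns.
Matching on v.vid = t.vid AND v.branch = t.branch. A NULL in a compared column never satisfies the condition.
- v row (vid=6, branch=SG): matches 1 t row(s) → 1 output row(s).
- v row (vid=NULL, branch=SG): no match.
- v row (vid=8, branch=SG): no match.
- v row (vid=8, branch=SG): no match.
- v row (vid=8, branch=EZ): no match.
- v row (vid=3, branch=SG): no match.
- v row (vid=3, branch=SG): no match.
- plus 6 unmatched t row(s), each kept with NULL v columns.
After projecting and ordering:
v.vid | t.branch
6 | SG
NULL | EZ
NULL | EZ
NULL | EZ
NULL | EZ
NULL | SG
NULL | SG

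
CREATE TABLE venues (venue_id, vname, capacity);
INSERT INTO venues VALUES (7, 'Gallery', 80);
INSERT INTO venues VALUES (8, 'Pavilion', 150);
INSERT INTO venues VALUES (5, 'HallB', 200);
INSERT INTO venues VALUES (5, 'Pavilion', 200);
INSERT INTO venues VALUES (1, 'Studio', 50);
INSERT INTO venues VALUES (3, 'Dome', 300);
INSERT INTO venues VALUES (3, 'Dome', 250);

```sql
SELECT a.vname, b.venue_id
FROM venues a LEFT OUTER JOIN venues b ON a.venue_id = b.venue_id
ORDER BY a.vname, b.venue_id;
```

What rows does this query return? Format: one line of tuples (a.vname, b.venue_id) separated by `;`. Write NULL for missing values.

(Dome, 3); (Dome, 3); (Dome, 3); (Dome, 3); (Gallery, 7); (HallB, 5); (HallB, 5); (Pavilion, 5); (Pavilion, 5); (Pavilion, 8); (Studio, 1)

LEFT JOIN keeps every row from `venues a`; unmatched rows get NULL for `venues b`'s columns.
Matching on a.venue_id = b.venue_id.
Matched pairs: 11; unmatched a rows kept: 0.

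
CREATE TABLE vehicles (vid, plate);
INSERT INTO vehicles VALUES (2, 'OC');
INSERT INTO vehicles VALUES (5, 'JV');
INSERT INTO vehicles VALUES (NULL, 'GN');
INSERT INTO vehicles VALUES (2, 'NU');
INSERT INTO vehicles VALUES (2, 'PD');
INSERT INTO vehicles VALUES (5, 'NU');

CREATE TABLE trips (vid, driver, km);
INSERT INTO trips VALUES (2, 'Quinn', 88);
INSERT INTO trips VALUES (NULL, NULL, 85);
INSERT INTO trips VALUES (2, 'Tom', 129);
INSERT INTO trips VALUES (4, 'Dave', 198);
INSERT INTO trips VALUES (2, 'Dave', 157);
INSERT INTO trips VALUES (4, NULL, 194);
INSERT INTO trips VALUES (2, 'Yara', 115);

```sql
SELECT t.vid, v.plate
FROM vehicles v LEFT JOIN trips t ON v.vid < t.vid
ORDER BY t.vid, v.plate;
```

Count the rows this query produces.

LEFT JOIN keeps every row from `vehicles`; unmatched rows get NULL for `trips`'s columns.
Matching on v.vid < t.vid. A NULL in a compared column never satisfies the condition.
Matched pairs: 6; unmatched v rows kept: 3.
Total: 6 matched + 3 padded = 9 rows.

9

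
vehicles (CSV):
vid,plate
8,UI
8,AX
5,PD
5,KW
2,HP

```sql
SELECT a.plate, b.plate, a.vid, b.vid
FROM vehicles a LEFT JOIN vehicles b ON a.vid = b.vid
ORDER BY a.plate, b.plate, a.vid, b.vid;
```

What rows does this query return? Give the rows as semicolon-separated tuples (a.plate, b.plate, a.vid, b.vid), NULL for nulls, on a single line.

(AX, AX, 8, 8); (AX, UI, 8, 8); (HP, HP, 2, 2); (KW, KW, 5, 5); (KW, PD, 5, 5); (PD, KW, 5, 5); (PD, PD, 5, 5); (UI, AX, 8, 8); (UI, UI, 8, 8)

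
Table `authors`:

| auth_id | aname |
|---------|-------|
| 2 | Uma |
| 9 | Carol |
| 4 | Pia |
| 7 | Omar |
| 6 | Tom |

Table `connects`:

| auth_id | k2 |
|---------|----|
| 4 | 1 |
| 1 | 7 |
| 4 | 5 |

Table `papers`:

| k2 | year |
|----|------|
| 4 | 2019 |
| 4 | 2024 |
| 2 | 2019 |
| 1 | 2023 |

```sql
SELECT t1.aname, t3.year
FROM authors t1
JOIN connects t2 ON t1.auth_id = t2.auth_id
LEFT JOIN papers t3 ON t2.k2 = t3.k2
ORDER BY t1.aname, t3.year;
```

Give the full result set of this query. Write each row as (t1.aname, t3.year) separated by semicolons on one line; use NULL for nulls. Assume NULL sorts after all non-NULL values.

(Pia, 2023); (Pia, NULL)

Evaluate left to right. First `authors t1 INNER JOIN connects t2` on auth_id: 2 row(s).
Then LEFT JOIN `papers t3` on k2: each of those 2 rows is kept; rows whose t2.k2 has no match in t3 get NULL for t3's columns.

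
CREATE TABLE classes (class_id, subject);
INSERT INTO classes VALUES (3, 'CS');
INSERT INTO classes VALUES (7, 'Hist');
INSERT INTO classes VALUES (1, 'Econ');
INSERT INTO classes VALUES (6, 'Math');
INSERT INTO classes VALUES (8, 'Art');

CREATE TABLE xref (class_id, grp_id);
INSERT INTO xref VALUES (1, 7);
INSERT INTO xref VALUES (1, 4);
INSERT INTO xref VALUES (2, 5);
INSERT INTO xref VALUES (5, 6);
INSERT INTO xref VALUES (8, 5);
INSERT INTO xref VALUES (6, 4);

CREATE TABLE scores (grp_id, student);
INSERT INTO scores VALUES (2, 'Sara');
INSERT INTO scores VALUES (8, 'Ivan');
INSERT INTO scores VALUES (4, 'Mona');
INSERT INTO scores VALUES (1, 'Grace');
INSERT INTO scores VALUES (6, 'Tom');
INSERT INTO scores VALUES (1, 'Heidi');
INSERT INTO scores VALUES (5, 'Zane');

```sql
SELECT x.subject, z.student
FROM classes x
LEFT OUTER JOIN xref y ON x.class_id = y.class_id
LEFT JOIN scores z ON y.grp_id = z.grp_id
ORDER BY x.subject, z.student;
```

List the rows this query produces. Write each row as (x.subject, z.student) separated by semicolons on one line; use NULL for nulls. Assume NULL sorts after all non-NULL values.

Step 1 — x LEFT JOIN y on class_id → 6 row(s).
Then LEFT JOIN `scores z` on grp_id: each of those 6 rows is kept; rows whose y.grp_id has no match in z get NULL for z's columns.

(Art, Zane); (CS, NULL); (Econ, Mona); (Econ, NULL); (Hist, NULL); (Math, Mona)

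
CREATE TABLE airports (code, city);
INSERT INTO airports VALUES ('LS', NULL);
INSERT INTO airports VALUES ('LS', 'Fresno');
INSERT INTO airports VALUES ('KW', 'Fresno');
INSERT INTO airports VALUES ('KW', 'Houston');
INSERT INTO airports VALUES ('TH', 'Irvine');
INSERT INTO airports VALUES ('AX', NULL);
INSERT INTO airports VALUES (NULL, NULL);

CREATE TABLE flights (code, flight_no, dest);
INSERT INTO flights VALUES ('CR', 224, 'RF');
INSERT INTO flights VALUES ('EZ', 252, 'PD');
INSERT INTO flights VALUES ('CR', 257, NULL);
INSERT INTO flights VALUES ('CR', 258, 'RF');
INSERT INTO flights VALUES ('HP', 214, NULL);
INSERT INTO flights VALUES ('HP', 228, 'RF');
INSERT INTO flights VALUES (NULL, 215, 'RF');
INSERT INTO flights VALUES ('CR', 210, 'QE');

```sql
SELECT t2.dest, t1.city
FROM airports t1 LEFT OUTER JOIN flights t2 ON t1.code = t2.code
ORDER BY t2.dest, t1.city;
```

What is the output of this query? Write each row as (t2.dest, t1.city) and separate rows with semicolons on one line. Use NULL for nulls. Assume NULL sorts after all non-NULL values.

LEFT JOIN keeps every row from `airports`; unmatched rows get NULL for `flights`'s columns.
Matching on t1.code = t2.code. A NULL in a compared column never satisfies the condition.
- code=LS: no t2 row matches, row kept with t2 columns NULL.
- code=LS: no t2 row matches, row kept with t2 columns NULL.
- code=KW: no t2 row matches, row kept with t2 columns NULL.
- code=KW: no t2 row matches, row kept with t2 columns NULL.
- code=TH: no t2 row matches, row kept with t2 columns NULL.
- code=AX: no t2 row matches, row kept with t2 columns NULL.
- code=NULL: no t2 row matches, row kept with t2 columns NULL.
After projecting and ordering:
t2.dest | t1.city
NULL | Fresno
NULL | Fresno
NULL | Houston
NULL | Irvine
NULL | NULL
NULL | NULL
NULL | NULL

(NULL, Fresno); (NULL, Fresno); (NULL, Houston); (NULL, Irvine); (NULL, NULL); (NULL, NULL); (NULL, NULL)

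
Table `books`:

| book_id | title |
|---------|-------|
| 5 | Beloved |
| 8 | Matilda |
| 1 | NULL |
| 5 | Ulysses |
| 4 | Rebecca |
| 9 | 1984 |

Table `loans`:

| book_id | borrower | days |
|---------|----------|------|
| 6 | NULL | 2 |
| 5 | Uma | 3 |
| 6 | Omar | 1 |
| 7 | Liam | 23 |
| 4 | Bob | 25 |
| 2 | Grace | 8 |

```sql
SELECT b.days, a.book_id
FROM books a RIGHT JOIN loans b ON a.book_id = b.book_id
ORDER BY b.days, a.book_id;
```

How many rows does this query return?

7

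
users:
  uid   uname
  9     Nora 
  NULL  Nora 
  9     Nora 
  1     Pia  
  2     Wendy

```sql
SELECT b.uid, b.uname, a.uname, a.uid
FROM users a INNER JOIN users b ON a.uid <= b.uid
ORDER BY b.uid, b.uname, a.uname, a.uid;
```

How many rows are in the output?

11

INNER JOIN keeps only pairs where the ON condition holds.
Matching on a.uid <= b.uid. A NULL in a compared column never satisfies the condition.
- a (uid=9) pairs with 2 row(s) of b.
- a (uid=NULL) has no partner → excluded.
- a (uid=9) pairs with 2 row(s) of b.
- a (uid=1) pairs with 4 row(s) of b.
- a (uid=2) pairs with 3 row(s) of b.
Total: 11 rows.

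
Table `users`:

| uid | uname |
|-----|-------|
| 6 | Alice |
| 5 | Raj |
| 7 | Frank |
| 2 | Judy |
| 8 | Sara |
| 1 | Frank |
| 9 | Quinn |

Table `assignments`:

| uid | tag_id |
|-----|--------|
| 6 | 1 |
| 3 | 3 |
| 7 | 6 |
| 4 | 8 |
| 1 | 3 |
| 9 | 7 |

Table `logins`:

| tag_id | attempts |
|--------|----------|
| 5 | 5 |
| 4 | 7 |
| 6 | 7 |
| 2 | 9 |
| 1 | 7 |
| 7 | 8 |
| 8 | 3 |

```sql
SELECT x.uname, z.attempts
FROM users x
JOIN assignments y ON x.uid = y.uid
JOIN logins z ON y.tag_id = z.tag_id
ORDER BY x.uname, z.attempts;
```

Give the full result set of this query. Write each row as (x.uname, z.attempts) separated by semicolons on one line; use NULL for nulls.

Joins associate left-to-right: users INNER JOIN assignments on uid gives 4 intermediate row(s).
Then INNER JOIN `logins z` on tag_id: keep only rows whose y.tag_id appears in z.

(Alice, 7); (Frank, 7); (Quinn, 8)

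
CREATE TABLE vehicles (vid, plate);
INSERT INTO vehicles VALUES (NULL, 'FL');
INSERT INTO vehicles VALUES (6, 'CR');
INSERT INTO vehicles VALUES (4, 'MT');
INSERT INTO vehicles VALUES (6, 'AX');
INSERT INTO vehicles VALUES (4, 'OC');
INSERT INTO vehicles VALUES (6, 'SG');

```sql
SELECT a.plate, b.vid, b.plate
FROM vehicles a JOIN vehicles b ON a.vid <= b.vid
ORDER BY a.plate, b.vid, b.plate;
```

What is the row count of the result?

19

INNER JOIN keeps only pairs where the ON condition holds.
Matching on a.vid <= b.vid. A NULL in a compared column never satisfies the condition.
- vid=NULL: no matching b row, dropped.
- vid=6: 3 matching b row(s), so 3 row(s) emitted.
- vid=4: 5 matching b row(s), so 5 row(s) emitted.
- vid=6: 3 matching b row(s), so 3 row(s) emitted.
- vid=4: 5 matching b row(s), so 5 row(s) emitted.
- vid=6: 3 matching b row(s), so 3 row(s) emitted.
Total: 19 rows.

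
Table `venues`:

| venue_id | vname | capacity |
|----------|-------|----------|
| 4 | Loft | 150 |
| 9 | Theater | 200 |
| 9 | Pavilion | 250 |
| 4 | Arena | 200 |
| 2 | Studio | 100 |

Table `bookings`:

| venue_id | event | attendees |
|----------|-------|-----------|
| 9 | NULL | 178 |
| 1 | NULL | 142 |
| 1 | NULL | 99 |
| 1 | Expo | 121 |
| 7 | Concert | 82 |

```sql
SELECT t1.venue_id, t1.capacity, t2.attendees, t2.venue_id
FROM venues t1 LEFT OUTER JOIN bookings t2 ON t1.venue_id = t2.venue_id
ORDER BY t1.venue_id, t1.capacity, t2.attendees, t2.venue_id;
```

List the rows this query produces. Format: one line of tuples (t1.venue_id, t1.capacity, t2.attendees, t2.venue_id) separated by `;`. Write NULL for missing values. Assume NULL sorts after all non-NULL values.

LEFT JOIN keeps every row from `venues`; unmatched rows get NULL for `bookings`'s columns.
Matching on t1.venue_id = t2.venue_id.
- t1 row (venue_id=4): no match → kept, t2 columns NULL.
- t1 row (venue_id=9): matches 1 t2 row(s) → 1 output row(s).
- t1 row (venue_id=9): matches 1 t2 row(s) → 1 output row(s).
- t1 row (venue_id=4): no match → kept, t2 columns NULL.
- t1 row (venue_id=2): no match → kept, t2 columns NULL.
After projecting and ordering:
t1.venue_id | t1.capacity | t2.attendees | t2.venue_id
2 | 100 | NULL | NULL
4 | 150 | NULL | NULL
4 | 200 | NULL | NULL
9 | 200 | 178 | 9
9 | 250 | 178 | 9

(2, 100, NULL, NULL); (4, 150, NULL, NULL); (4, 200, NULL, NULL); (9, 200, 178, 9); (9, 250, 178, 9)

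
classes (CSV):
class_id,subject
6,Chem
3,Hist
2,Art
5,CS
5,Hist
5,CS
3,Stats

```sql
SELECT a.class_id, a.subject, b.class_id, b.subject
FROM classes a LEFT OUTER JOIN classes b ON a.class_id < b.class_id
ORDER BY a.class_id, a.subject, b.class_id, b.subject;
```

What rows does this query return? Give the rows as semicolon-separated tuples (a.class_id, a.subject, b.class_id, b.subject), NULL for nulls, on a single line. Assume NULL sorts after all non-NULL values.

(2, Art, 3, Hist); (2, Art, 3, Stats); (2, Art, 5, CS); (2, Art, 5, CS); (2, Art, 5, Hist); (2, Art, 6, Chem); (3, Hist, 5, CS); (3, Hist, 5, CS); (3, Hist, 5, Hist); (3, Hist, 6, Chem); (3, Stats, 5, CS); (3, Stats, 5, CS); (3, Stats, 5, Hist); (3, Stats, 6, Chem); (5, CS, 6, Chem); (5, CS, 6, Chem); (5, Hist, 6, Chem); (6, Chem, NULL, NULL)

LEFT JOIN keeps every row from `classes a`; unmatched rows get NULL for `classes b`'s columns.
Matching on a.class_id < b.class_id.
- class_id=6: no b row matches, row kept with b columns NULL.
- class_id=3: 4 matching b row(s), so 4 row(s) emitted.
- class_id=2: 6 matching b row(s), so 6 row(s) emitted.
- class_id=5: 1 matching b row(s), so 1 row(s) emitted.
- class_id=5: 1 matching b row(s), so 1 row(s) emitted.
- class_id=5: 1 matching b row(s), so 1 row(s) emitted.
- class_id=3: 4 matching b row(s), so 4 row(s) emitted.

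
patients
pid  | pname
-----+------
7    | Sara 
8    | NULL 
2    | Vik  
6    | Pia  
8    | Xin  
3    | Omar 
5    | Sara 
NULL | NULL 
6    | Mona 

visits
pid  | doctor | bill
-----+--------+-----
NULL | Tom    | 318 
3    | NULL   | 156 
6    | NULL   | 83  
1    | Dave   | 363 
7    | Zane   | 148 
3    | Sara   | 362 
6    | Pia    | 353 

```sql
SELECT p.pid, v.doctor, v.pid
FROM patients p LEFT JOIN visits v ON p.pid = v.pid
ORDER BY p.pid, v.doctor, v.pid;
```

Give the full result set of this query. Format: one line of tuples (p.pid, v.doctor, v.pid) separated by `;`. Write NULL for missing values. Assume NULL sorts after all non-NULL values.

LEFT JOIN keeps every row from `patients`; unmatched rows get NULL for `visits`'s columns.
Matching on p.pid = v.pid. A NULL in a compared column never satisfies the condition.
- p row (pid=7): matches 1 v row(s) → 1 output row(s).
- p row (pid=8): no match → kept, v columns NULL.
- p row (pid=2): no match → kept, v columns NULL.
- p row (pid=6): matches 2 v row(s) → 2 output row(s).
- p row (pid=8): no match → kept, v columns NULL.
- p row (pid=3): matches 2 v row(s) → 2 output row(s).
- p row (pid=5): no match → kept, v columns NULL.
- p row (pid=NULL): no match → kept, v columns NULL.
- p row (pid=6): matches 2 v row(s) → 2 output row(s).

(2, NULL, NULL); (3, Sara, 3); (3, NULL, 3); (5, NULL, NULL); (6, Pia, 6); (6, Pia, 6); (6, NULL, 6); (6, NULL, 6); (7, Zane, 7); (8, NULL, NULL); (8, NULL, NULL); (NULL, NULL, NULL)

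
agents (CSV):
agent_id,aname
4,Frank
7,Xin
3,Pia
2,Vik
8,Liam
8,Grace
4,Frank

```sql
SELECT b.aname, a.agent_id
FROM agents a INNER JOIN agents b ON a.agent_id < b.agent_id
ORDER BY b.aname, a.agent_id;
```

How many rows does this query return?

INNER JOIN keeps only pairs where the ON condition holds.
Matching on a.agent_id < b.agent_id.
- a[0] agent_id=4 → 3 match(es) in b → 3 row(s).
- a[1] agent_id=7 → 2 match(es) in b → 2 row(s).
- a[2] agent_id=3 → 5 match(es) in b → 5 row(s).
- a[3] agent_id=2 → 6 match(es) in b → 6 row(s).
- a[4] agent_id=8 → no match; dropped.
- a[5] agent_id=8 → no match; dropped.
- a[6] agent_id=4 → 3 match(es) in b → 3 row(s).
Total: 19 rows.

19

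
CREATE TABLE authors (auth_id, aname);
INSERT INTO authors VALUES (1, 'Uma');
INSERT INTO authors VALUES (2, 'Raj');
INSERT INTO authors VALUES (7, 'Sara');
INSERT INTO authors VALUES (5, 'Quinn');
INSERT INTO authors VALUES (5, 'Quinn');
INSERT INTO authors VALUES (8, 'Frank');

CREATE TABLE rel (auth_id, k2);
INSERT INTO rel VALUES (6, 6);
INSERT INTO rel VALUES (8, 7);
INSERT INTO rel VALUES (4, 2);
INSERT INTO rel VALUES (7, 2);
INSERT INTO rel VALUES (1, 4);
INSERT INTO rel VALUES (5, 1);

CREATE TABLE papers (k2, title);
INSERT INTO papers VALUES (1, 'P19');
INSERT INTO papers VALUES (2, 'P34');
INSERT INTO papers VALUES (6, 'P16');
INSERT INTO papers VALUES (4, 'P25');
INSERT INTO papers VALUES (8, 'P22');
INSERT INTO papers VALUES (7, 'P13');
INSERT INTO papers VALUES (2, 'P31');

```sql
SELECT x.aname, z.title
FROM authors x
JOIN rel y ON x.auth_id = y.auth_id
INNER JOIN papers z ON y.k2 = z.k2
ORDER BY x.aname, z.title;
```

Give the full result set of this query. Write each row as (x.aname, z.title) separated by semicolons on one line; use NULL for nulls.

Step 1 — x INNER JOIN y on auth_id → 5 row(s).
Then INNER JOIN `papers z` on k2: keep only rows whose y.k2 appears in z.

(Frank, P13); (Quinn, P19); (Quinn, P19); (Sara, P31); (Sara, P34); (Uma, P25)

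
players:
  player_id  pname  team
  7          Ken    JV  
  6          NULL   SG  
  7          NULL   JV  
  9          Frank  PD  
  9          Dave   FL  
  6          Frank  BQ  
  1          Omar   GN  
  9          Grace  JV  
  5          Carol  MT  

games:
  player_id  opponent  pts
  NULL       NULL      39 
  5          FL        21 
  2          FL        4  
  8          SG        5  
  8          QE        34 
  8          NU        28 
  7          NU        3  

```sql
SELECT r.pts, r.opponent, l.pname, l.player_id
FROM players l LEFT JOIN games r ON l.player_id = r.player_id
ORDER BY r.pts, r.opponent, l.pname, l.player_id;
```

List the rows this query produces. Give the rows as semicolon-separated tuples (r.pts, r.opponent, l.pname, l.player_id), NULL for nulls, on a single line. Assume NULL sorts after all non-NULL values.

LEFT JOIN keeps every row from `players`; unmatched rows get NULL for `games`'s columns.
Matching on l.player_id = r.player_id. A NULL in a compared column never satisfies the condition.
- l[0] player_id=7 → 1 match(es) in r → 1 row(s).
- l[1] player_id=6 → no match; kept with NULLs on the r side.
- l[2] player_id=7 → 1 match(es) in r → 1 row(s).
- l[3] player_id=9 → no match; kept with NULLs on the r side.
- l[4] player_id=9 → no match; kept with NULLs on the r side.
- l[5] player_id=6 → no match; kept with NULLs on the r side.
- l[6] player_id=1 → no match; kept with NULLs on the r side.
- l[7] player_id=9 → no match; kept with NULLs on the r side.
- l[8] player_id=5 → 1 match(es) in r → 1 row(s).
After projecting and ordering:
r.pts | r.opponent | l.pname | l.player_id
3 | NU | Ken | 7
3 | NU | NULL | 7
21 | FL | Carol | 5
NULL | NULL | Dave | 9
NULL | NULL | Frank | 6
NULL | NULL | Frank | 9
NULL | NULL | Grace | 9
NULL | NULL | Omar | 1
NULL | NULL | NULL | 6

(3, NU, Ken, 7); (3, NU, NULL, 7); (21, FL, Carol, 5); (NULL, NULL, Dave, 9); (NULL, NULL, Frank, 6); (NULL, NULL, Frank, 9); (NULL, NULL, Grace, 9); (NULL, NULL, Omar, 1); (NULL, NULL, NULL, 6)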